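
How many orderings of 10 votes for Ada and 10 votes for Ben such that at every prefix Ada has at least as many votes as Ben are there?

Ballot sequences with n votes each where one side never trails are Dyck words, counted by C_n; here n = 10.
C_10 = C(20,10)/11 = 184756/11 = 16796.

16796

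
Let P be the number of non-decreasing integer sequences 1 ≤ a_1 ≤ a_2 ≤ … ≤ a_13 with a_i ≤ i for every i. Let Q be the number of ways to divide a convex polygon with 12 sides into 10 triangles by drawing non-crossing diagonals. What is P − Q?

Such sub-staircase sequences of length n are counted by C_n; here n = 13. So P = C_13 = 742900.
The number of triangulations of a 12-gon is the Catalan number C_10 (index = sides − 2). So Q = C_10 = 16796.
P − Q = 742900 − 16796 = 726104.

726104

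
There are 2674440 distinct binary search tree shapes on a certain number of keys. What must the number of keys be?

Binary search tree shapes on n keys are counted by C_n; 2674440 = C_14.

14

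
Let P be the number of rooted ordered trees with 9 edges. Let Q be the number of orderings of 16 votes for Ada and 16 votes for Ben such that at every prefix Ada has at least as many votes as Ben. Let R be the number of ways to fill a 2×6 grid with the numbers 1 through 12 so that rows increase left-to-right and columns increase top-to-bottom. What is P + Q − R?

Rooted ordered trees with n edges are counted by C_n; here n = 9. So P = C_9 = 4862.
Ballot sequences with n votes each where one side never trails are Dyck words, counted by C_n; here n = 16. So Q = C_16 = 35357670.
By the hook-length formula (or a Dyck-path bijection), SYT of shape 2×6 number C_6. So R = C_6 = 132.
P + Q − R = 4862 + 35357670 − 132 = 35362400.

35362400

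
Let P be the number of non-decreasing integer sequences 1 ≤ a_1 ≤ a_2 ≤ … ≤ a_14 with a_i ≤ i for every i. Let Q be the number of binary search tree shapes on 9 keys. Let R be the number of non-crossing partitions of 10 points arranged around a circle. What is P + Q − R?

2662506

Weakly increasing sequences with a_i ≤ i biject with Dyck paths of semilength 14, so there are C_14. So P = C_14 = 2674440.
Binary trees (left/right distinguished) on n nodes are counted by C_n; here n = 9. So Q = C_9 = 4862.
The non-crossing partitions of [10] form a lattice of size C_10. So R = C_10 = 16796.
P + Q − R = 2674440 + 4862 − 16796 = 2662506.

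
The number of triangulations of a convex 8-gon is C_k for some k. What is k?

A convex 8-gon is triangulated into 6 triangles, and the number of such triangulations is the Catalan number C_{8−2} = C_6.

6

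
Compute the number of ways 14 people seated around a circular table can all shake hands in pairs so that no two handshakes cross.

429

With 14 = 2·7 people, non-crossing handshake pairings are non-crossing perfect matchings on a circle, counted by C_7.
C_7 = C(14,7)/8 = 3432/8 = 429.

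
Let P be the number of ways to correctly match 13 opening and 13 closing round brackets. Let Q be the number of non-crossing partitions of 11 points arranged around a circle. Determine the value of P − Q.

A balanced arrangement of 13 bracket pairs is a Dyck word of semilength 13, so the count is C_13. So P = C_13 = 742900.
Non-crossing partitions of an n-element set are counted by C_n; here n = 11. So Q = C_11 = 58786.
P − Q = 742900 − 58786 = 684114.

684114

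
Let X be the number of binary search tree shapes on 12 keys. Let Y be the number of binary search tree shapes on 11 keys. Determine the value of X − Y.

Rooted binary trees with 12 nodes (each child slot possibly empty) number C_12. So X = C_12 = 208012.
Binary trees (left/right distinguished) on n nodes are counted by C_n; here n = 11. So Y = C_11 = 58786.
X − Y = 208012 − 58786 = 149226.

149226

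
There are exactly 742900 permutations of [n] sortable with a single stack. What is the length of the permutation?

13

Stack-sortable permutations of [n] are counted by C_n, and C_13 = 742900.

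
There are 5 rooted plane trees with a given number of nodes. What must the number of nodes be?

4

Rooted ordered trees on m nodes are counted by C_{m−1}; 5 = C_3.
So the index is 3, and the number of nodes is 3 + 1 = 4.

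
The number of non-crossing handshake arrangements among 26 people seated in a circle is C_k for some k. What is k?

With 26 = 2·13 people, non-crossing handshake pairings are non-crossing perfect matchings on a circle, counted by C_13.

13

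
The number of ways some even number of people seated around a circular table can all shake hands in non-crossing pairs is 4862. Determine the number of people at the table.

Non-crossing handshake pairings of 2n people are counted by C_n, and C_9 = 4862.
So n = 9, and there are 2n = 18 people.

18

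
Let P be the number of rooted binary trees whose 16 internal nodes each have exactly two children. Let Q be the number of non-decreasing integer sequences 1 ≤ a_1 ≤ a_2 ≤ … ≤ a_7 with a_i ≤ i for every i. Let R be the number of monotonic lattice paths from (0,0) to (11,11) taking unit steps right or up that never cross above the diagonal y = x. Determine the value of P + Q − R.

35299313

The number of full binary trees on 16 internal nodes is the Catalan number C_16. So P = C_16 = 35357670.
Such sub-staircase sequences of length n are counted by C_n; here n = 7. So Q = C_7 = 429.
Monotone paths in an n×n grid that stay weakly below the diagonal are counted by C_n; here n = 11. So R = C_11 = 58786.
P + Q − R = 35357670 + 429 − 58786 = 35299313.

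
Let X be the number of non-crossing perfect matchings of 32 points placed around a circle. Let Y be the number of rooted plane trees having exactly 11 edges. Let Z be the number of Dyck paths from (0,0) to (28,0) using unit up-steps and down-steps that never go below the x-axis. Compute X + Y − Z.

32742016

Pairing 32 circle points by 16 non-crossing chords gives C_16 matchings. So X = C_16 = 35357670.
Rooted ordered trees with n edges are counted by C_n; here n = 11. So Y = C_11 = 58786.
A Dyck path with 14 up-steps and 14 down-steps has semilength 14, so there are C_14 of them. So Z = C_14 = 2674440.
X + Y − Z = 35357670 + 58786 − 2674440 = 32742016.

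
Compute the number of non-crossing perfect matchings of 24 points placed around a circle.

Non-crossing perfect matchings of 2n points on a circle are counted by C_n; with 24 points, n = 12.
C_12 = 208012.

208012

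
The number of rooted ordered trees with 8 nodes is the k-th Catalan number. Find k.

Rooted ordered (plane) trees on m nodes have m−1 edges and are counted by C_{m−1}; m = 8 gives C_7.

7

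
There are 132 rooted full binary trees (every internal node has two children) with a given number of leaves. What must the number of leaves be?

Full binary trees with L leaves are counted by C_{L−1}, and C_6 = 132.
So the index is 6, and the number of leaves is 6 + 1 = 7.

7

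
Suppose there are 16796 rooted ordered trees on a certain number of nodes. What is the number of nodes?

Rooted ordered trees on m nodes are counted by C_{m−1}. Since C_10 = 16796, the index is 10.
So the index is 10, and the number of nodes is 10 + 1 = 11.

11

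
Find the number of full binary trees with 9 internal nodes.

Full binary trees with n internal nodes are counted by C_n; here n = 9.
C_9 = 4862.

4862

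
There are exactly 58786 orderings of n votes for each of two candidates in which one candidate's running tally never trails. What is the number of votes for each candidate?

11

Such ballot sequences with n votes each are counted by C_n, and C_11 = 58786.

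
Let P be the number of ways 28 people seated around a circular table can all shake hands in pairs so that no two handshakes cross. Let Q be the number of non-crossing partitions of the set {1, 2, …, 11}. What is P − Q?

Non-crossing handshake pairings of 2n people are counted by C_n; 28 people gives n = 14. So P = C_14 = 2674440.
Non-crossing partitions of an n-element set are counted by C_n; here n = 11. So Q = C_11 = 58786.
P − Q = 2674440 − 58786 = 2615654.

2615654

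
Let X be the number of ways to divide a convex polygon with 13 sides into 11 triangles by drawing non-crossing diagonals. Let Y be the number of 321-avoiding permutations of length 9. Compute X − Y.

The number of triangulations of a 13-gon is the Catalan number C_11 (index = sides − 2). So X = C_11 = 58786.
For any fixed pattern of length 3, the pattern-avoiding permutations of [9] number C_9. So Y = C_9 = 4862.
X − Y = 58786 − 4862 = 53924.

53924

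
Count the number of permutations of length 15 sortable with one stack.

9694845

By Knuth's characterisation, the stack-sortable permutations of length 15 are the 231-avoiders, numbering C_15.
C_15 = C(30,15)/16 = 155117520/16 = 9694845.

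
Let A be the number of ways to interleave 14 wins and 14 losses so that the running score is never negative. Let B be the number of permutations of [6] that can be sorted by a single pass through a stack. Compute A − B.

Reading a vote for the leader as '(' and for the other as ')' turns such a sequence into a balanced string of 14 pairs, so the count is C_14. So A = C_14 = 2674440.
By Knuth's characterisation, the stack-sortable permutations of length 6 are the 231-avoiders, numbering C_6. So B = C_6 = 132.
A − B = 2674440 − 132 = 2674308.

2674308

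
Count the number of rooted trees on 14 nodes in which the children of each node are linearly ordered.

Rooted ordered (plane) trees on m nodes have m−1 edges and are counted by C_{m−1}; m = 14 gives C_13.
C_13 = C(26,13)/14 = 10400600/14 = 742900.

742900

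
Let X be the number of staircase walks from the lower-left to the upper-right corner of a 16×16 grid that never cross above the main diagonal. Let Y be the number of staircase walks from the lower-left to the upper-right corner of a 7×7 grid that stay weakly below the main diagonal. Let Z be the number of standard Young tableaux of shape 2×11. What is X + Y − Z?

Monotone paths in an n×n grid that stay weakly below the diagonal are counted by C_n; here n = 16. So X = C_16 = 35357670.
Monotone paths in an n×n grid that stay weakly below the diagonal are counted by C_n; here n = 7. So Y = C_7 = 429.
By the hook-length formula (or a Dyck-path bijection), SYT of shape 2×11 number C_11. So Z = C_11 = 58786.
X + Y − Z = 35357670 + 429 − 58786 = 35299313.

35299313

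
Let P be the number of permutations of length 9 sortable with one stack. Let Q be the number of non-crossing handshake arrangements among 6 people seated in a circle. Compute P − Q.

By Knuth's characterisation, the stack-sortable permutations of length 9 are the 231-avoiders, numbering C_9. So P = C_9 = 4862.
With 6 = 2·3 people, non-crossing handshake pairings are non-crossing perfect matchings on a circle, counted by C_3. So Q = C_3 = 5.
P − Q = 4862 − 5 = 4857.

4857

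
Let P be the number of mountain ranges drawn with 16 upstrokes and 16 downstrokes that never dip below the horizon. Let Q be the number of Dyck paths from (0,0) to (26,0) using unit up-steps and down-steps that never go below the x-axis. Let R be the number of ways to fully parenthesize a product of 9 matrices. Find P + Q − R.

A Dyck path with 16 up-steps and 16 down-steps has semilength 16, so there are C_16 of them. So P = C_16 = 35357670.
Paths of 13 up- and 13 down-steps that never dip below the axis are Dyck paths; their count is C_13. So Q = C_13 = 742900.
Parenthesizations of m factors correspond to full binary trees with m leaves, counted by C_{m−1}; m = 9 gives C_8. So R = C_8 = 1430.
P + Q − R = 35357670 + 742900 − 1430 = 36099140.

36099140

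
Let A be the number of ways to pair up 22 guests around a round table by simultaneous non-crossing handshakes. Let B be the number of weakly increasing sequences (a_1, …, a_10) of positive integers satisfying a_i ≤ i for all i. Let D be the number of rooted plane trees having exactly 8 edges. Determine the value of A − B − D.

Non-crossing handshake pairings of 2n people are counted by C_n; 22 people gives n = 11. So A = C_11 = 58786.
Such sub-staircase sequences of length n are counted by C_n; here n = 10. So B = C_10 = 16796.
Rooted ordered trees with n edges are counted by C_n; here n = 8. So D = C_8 = 1430.
A − B − D = 58786 − 16796 − 1430 = 40560.

40560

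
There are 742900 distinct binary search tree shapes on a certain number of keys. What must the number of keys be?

13

Binary search tree shapes on n keys are counted by C_n. The Catalan number equal to 742900 is C_13.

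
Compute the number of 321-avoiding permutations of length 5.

Permutations of [n] avoiding any single length-3 pattern are counted by C_n; here n = 5.
C_5 = C(10,5)/6 = 252/6 = 42.

42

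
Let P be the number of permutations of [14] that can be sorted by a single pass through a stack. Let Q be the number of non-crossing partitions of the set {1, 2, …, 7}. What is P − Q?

By Knuth's characterisation, the stack-sortable permutations of length 14 are the 231-avoiders, numbering C_14. So P = C_14 = 2674440.
Non-crossing partitions of an n-element set are counted by C_n; here n = 7. So Q = C_7 = 429.
P − Q = 2674440 − 429 = 2674011.

2674011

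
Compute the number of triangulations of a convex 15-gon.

A convex 15-gon is triangulated into 13 triangles, and the number of such triangulations is the Catalan number C_{15−2} = C_13.
C_13 = C_12 · 2(2·12+1)/(12+2) = 208012 · 50/14 = 742900.

742900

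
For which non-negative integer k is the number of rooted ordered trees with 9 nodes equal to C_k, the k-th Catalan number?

A rooted plane tree on 9 nodes has 8 edges, and such trees are counted by C_8.

8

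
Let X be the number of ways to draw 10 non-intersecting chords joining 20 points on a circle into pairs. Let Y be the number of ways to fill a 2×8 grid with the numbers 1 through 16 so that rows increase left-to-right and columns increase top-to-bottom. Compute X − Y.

Non-crossing perfect matchings of 2n points on a circle are counted by C_n; with 20 points, n = 10. So X = C_10 = 16796.
By the hook-length formula (or a Dyck-path bijection), SYT of shape 2×8 number C_8. So Y = C_8 = 1430.
X − Y = 16796 − 1430 = 15366.

15366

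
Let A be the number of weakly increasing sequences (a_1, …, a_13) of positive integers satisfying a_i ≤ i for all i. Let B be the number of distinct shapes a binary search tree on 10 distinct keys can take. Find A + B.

Weakly increasing sequences with a_i ≤ i biject with Dyck paths of semilength 13, so there are C_13. So A = C_13 = 742900.
There are C_n binary search tree shapes on n keys; with n = 10 that is C_10. So B = C_10 = 16796.
A + B = 742900 + 16796 = 759696.

759696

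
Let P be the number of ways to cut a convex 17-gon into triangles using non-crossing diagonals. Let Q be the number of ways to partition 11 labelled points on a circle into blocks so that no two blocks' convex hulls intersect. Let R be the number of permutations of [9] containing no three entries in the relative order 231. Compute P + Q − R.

9748769

Triangulations of a convex m-gon are counted by C_{m−2}; with m = 17 this is C_15. So P = C_15 = 9694845.
Non-crossing partitions of an n-element set are counted by C_n; here n = 11. So Q = C_11 = 58786.
For any fixed pattern of length 3, the pattern-avoiding permutations of [9] number C_9. So R = C_9 = 4862.
P + Q − R = 9694845 + 58786 − 4862 = 9748769.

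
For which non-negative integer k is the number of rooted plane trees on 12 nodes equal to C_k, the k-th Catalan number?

11

A rooted plane tree on 12 nodes has 11 edges, and such trees are counted by C_11.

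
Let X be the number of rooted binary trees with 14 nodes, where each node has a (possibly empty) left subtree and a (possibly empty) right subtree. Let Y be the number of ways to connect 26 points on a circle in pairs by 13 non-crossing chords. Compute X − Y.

Rooted binary trees with 14 nodes (each child slot possibly empty) number C_14. So X = C_14 = 2674440.
Pairing 26 circle points by 13 non-crossing chords gives C_13 matchings. So Y = C_13 = 742900.
X − Y = 2674440 − 742900 = 1931540.

1931540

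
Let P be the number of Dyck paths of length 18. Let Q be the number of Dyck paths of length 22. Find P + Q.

Paths of 9 up- and 9 down-steps that never dip below the axis are Dyck paths; their count is C_9. So P = C_9 = 4862.
Paths of 11 up- and 11 down-steps that never dip below the axis are Dyck paths; their count is C_11. So Q = C_11 = 58786.
P + Q = 4862 + 58786 = 63648.

63648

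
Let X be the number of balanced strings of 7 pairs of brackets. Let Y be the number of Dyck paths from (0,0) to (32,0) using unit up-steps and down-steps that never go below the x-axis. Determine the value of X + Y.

35358099

Balanced strings of n pairs of brackets are counted by C_n; here n = 7. So X = C_7 = 429.
Dyck paths of semilength n (length 2n) are counted by C_n; here n = 16. So Y = C_16 = 35357670.
X + Y = 429 + 35357670 = 35358099.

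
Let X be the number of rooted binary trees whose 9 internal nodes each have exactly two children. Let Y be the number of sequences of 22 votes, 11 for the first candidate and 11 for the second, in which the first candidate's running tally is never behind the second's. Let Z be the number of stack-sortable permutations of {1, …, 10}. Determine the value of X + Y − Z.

46852

Full binary trees with n internal nodes are counted by C_n; here n = 9. So X = C_9 = 4862.
Reading a vote for the leader as '(' and for the other as ')' turns such a sequence into a balanced string of 11 pairs, so the count is C_11. So Y = C_11 = 58786.
Stack-sortable permutations are exactly the 231-avoiding ones, counted by C_n; here n = 10. So Z = C_10 = 16796.
X + Y − Z = 4862 + 58786 − 16796 = 46852.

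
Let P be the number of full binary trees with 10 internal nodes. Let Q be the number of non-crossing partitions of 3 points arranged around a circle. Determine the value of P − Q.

The number of full binary trees on 10 internal nodes is the Catalan number C_10. So P = C_10 = 16796.
The non-crossing partitions of [3] form a lattice of size C_3. So Q = C_3 = 5.
P − Q = 16796 − 5 = 16791.

16791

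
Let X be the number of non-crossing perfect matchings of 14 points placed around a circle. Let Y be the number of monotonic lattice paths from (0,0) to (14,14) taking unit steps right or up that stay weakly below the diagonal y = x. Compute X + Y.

2674869

Non-crossing perfect matchings of 2n points on a circle are counted by C_n; with 14 points, n = 7. So X = C_7 = 429.
Monotone paths in an n×n grid that stay weakly below the diagonal are counted by C_n; here n = 14. So Y = C_14 = 2674440.
X + Y = 429 + 2674440 = 2674869.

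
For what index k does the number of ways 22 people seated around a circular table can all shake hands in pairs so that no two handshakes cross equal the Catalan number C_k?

Non-crossing handshake pairings of 2n people are counted by C_n; 22 people gives n = 11.

11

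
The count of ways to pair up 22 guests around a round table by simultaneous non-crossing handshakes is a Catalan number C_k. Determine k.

11

With 22 = 2·11 people, non-crossing handshake pairings are non-crossing perfect matchings on a circle, counted by C_11.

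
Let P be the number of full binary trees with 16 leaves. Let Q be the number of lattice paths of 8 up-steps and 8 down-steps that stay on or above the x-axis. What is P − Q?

9693415

A full binary tree with L leaves has L−1 internal nodes and is counted by C_{L−1}; L = 16 gives C_15. So P = C_15 = 9694845.
Paths of 8 up- and 8 down-steps that never dip below the axis are Dyck paths; their count is C_8. So Q = C_8 = 1430.
P − Q = 9694845 − 1430 = 9693415.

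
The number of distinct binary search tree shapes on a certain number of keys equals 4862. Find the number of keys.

9

Binary search tree shapes on n keys are counted by C_n, and C_9 = 4862.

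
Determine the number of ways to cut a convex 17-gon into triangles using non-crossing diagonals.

The number of triangulations of a 17-gon is the Catalan number C_15 (index = sides − 2).
C_15 = C(30,15)/16 = 155117520/16 = 9694845.

9694845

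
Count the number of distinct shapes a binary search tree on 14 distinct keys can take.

2674440

Rooted binary trees with 14 nodes (each child slot possibly empty) number C_14.
C_14 = C(28,14)/15 = 40116600/15 = 2674440.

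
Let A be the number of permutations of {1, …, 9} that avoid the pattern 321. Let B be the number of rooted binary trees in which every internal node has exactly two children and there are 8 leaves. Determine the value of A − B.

4433

Permutations of [n] avoiding any single length-3 pattern are counted by C_n; here n = 9. So A = C_9 = 4862.
A full binary tree with L leaves has L−1 internal nodes and is counted by C_{L−1}; L = 8 gives C_7. So B = C_7 = 429.
A − B = 4862 − 429 = 4433.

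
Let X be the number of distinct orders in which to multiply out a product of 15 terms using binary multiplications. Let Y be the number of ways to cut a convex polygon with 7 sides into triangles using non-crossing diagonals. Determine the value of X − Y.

2674398

Parenthesizations of m factors correspond to full binary trees with m leaves, counted by C_{m−1}; m = 15 gives C_14. So X = C_14 = 2674440.
Triangulations of a convex m-gon are counted by C_{m−2}; with m = 7 this is C_5. So Y = C_5 = 42.
X − Y = 2674440 − 42 = 2674398.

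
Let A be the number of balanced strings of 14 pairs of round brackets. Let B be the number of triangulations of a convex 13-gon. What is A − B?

2615654

With 14 pairs the number of balanced bracket strings is the Catalan number C_14. So A = C_14 = 2674440.
A convex 13-gon is triangulated into 11 triangles, and the number of such triangulations is the Catalan number C_{13−2} = C_11. So B = C_11 = 58786.
A − B = 2674440 − 58786 = 2615654.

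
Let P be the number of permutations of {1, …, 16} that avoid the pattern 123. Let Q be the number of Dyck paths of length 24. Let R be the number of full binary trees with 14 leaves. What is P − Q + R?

Permutations of [n] avoiding any single length-3 pattern are counted by C_n; here n = 16. So P = C_16 = 35357670.
Dyck paths of semilength n (length 2n) are counted by C_n; here n = 12. So Q = C_12 = 208012.
A full binary tree with L leaves has L−1 internal nodes and is counted by C_{L−1}; L = 14 gives C_13. So R = C_13 = 742900.
P − Q + R = 35357670 − 208012 + 742900 = 35892558.

35892558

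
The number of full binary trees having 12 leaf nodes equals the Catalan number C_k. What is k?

11

Full binary trees with 12 leaves have 12−1 = 11 internal nodes, so there are C_11 of them.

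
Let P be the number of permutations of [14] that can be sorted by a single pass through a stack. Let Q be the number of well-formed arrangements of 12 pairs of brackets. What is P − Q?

2466428

Stack-sortable permutations are exactly the 231-avoiding ones, counted by C_n; here n = 14. So P = C_14 = 2674440.
With 12 pairs the number of balanced bracket strings is the Catalan number C_12. So Q = C_12 = 208012.
P − Q = 2674440 − 208012 = 2466428.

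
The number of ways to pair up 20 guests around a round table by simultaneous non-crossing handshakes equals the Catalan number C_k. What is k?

Non-crossing handshake pairings of 2n people are counted by C_n; 20 people gives n = 10.

10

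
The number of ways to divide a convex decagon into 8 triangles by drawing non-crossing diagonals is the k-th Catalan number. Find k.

8

Triangulations of a convex m-gon are counted by C_{m−2}; with m = 10 this is C_8.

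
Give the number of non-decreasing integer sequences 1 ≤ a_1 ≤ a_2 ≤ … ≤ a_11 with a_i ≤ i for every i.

Weakly increasing sequences with a_i ≤ i biject with Dyck paths of semilength 11, so there are C_11.
C_11 = C(22,11)/12 = 705432/12 = 58786.

58786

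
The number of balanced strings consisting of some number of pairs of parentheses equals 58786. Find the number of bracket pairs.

Balanced strings of n bracket-pairs are counted by C_n; 58786 = C_11.

11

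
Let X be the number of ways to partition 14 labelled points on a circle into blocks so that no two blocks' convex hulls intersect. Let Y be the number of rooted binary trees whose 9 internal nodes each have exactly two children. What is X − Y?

2669578

Non-crossing partitions of an n-element set are counted by C_n; here n = 14. So X = C_14 = 2674440.
Full binary trees with n internal nodes are counted by C_n; here n = 9. So Y = C_9 = 4862.
X − Y = 2674440 − 4862 = 2669578.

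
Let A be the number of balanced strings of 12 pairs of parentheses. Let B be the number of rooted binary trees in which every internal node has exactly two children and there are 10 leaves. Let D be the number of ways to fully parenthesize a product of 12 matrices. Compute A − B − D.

A balanced arrangement of 12 bracket pairs is a Dyck word of semilength 12, so the count is C_12. So A = C_12 = 208012.
A full binary tree with L leaves has L−1 internal nodes and is counted by C_{L−1}; L = 10 gives C_9. So B = C_9 = 4862.
Ways to associate a product of 12 factors correspond to binary trees on 12 leaves, so the count is C_11. So D = C_11 = 58786.
A − B − D = 208012 − 4862 − 58786 = 144364.

144364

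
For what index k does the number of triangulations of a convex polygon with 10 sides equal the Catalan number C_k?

8

The number of triangulations of a 10-gon is the Catalan number C_8 (index = sides − 2).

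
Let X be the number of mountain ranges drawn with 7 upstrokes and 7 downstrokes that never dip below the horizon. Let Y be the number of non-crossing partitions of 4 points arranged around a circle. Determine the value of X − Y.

415

Paths of 7 up- and 7 down-steps that never dip below the axis are Dyck paths; their count is C_7. So X = C_7 = 429.
Non-crossing partitions of an n-element set are counted by C_n; here n = 4. So Y = C_4 = 14.
X − Y = 429 − 14 = 415.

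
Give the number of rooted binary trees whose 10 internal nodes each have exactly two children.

16796

Full binary trees with n internal nodes are counted by C_n; here n = 10.
C_10 = 16796.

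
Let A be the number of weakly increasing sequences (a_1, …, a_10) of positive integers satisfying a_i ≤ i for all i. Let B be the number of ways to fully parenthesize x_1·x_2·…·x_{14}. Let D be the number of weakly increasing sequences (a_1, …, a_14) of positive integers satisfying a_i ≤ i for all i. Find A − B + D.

1948336

Weakly increasing sequences with a_i ≤ i biject with Dyck paths of semilength 10, so there are C_10. So A = C_10 = 16796.
Bracketing 14 factors into binary products is counted by C_{14−1} = C_13. So B = C_13 = 742900.
Such sub-staircase sequences of length n are counted by C_n; here n = 14. So D = C_14 = 2674440.
A − B + D = 16796 − 742900 + 2674440 = 1948336.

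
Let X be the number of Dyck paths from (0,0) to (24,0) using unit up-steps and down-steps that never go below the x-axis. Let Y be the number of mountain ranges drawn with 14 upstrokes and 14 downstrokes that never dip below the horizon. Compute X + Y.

2882452

Dyck paths of semilength n (length 2n) are counted by C_n; here n = 12. So X = C_12 = 208012.
Dyck paths of semilength n (length 2n) are counted by C_n; here n = 14. So Y = C_14 = 2674440.
X + Y = 208012 + 2674440 = 2882452.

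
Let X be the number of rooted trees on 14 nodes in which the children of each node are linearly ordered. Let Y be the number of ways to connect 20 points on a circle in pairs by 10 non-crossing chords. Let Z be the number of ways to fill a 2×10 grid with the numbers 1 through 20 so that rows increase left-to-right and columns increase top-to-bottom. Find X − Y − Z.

709308

Rooted ordered (plane) trees on m nodes have m−1 edges and are counted by C_{m−1}; m = 14 gives C_13. So X = C_13 = 742900.
Non-crossing perfect matchings of 2n points on a circle are counted by C_n; with 20 points, n = 10. So Y = C_10 = 16796.
By the hook-length formula (or a Dyck-path bijection), SYT of shape 2×10 number C_10. So Z = C_10 = 16796.
X − Y − Z = 742900 − 16796 − 16796 = 709308.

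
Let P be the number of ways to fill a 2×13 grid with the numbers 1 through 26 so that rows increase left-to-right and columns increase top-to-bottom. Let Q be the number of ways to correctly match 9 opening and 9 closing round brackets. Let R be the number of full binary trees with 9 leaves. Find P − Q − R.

Standard Young tableaux of shape 2×n are counted by C_n; here n = 13. So P = C_13 = 742900.
With 9 pairs the number of balanced bracket strings is the Catalan number C_9. So Q = C_9 = 4862.
A full binary tree with L leaves has L−1 internal nodes and is counted by C_{L−1}; L = 9 gives C_8. So R = C_8 = 1430.
P − Q − R = 742900 − 4862 − 1430 = 736608.

736608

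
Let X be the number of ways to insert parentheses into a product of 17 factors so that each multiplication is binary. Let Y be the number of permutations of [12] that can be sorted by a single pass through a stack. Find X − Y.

35149658

Parenthesizations of m factors correspond to full binary trees with m leaves, counted by C_{m−1}; m = 17 gives C_16. So X = C_16 = 35357670.
By Knuth's characterisation, the stack-sortable permutations of length 12 are the 231-avoiders, numbering C_12. So Y = C_12 = 208012.
X − Y = 35357670 − 208012 = 35149658.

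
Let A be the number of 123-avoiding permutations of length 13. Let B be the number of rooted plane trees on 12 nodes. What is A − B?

684114

Permutations of [n] avoiding any single length-3 pattern are counted by C_n; here n = 13. So A = C_13 = 742900.
Rooted ordered (plane) trees on m nodes have m−1 edges and are counted by C_{m−1}; m = 12 gives C_11. So B = C_11 = 58786.
A − B = 742900 − 58786 = 684114.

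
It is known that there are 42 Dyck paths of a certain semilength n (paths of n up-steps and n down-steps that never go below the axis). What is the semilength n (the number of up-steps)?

5

Dyck paths of semilength n are counted by C_n; 42 = C_5.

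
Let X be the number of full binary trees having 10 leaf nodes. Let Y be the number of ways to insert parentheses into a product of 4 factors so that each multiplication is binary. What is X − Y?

Full binary trees with 10 leaves have 10−1 = 9 internal nodes, so there are C_9 of them. So X = C_9 = 4862.
Bracketing 4 factors into binary products is counted by C_{4−1} = C_3. So Y = C_3 = 5.
X − Y = 4862 − 5 = 4857.

4857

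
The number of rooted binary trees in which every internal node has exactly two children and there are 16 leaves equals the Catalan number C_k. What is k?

Full binary trees with 16 leaves have 16−1 = 15 internal nodes, so there are C_15 of them.

15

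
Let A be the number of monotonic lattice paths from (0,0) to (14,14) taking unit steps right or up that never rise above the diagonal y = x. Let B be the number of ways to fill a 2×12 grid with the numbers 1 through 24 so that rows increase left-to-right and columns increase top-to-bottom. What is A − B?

Sub-diagonal monotone paths from (0,0) to (14,14) biject with Dyck paths of semilength 14, giving C_14. So A = C_14 = 2674440.
By the hook-length formula (or a Dyck-path bijection), SYT of shape 2×12 number C_12. So B = C_12 = 208012.
A − B = 2674440 − 208012 = 2466428.

2466428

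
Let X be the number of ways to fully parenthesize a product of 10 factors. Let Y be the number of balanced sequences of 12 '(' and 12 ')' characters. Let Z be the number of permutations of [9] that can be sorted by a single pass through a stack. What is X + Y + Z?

Ways to associate a product of 10 factors correspond to binary trees on 10 leaves, so the count is C_9. So X = C_9 = 4862.
Balanced strings of n pairs of brackets are counted by C_n; here n = 12. So Y = C_12 = 208012.
By Knuth's characterisation, the stack-sortable permutations of length 9 are the 231-avoiders, numbering C_9. So Z = C_9 = 4862.
X + Y + Z = 4862 + 208012 + 4862 = 217736.

217736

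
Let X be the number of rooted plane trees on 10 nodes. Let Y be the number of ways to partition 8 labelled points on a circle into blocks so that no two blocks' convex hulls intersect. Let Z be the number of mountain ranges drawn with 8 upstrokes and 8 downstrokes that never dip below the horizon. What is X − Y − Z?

Rooted ordered (plane) trees on m nodes have m−1 edges and are counted by C_{m−1}; m = 10 gives C_9. So X = C_9 = 4862.
Non-crossing partitions of an n-element set are counted by C_n; here n = 8. So Y = C_8 = 1430.
Dyck paths of semilength n (length 2n) are counted by C_n; here n = 8. So Z = C_8 = 1430.
X − Y − Z = 4862 − 1430 − 1430 = 2002.

2002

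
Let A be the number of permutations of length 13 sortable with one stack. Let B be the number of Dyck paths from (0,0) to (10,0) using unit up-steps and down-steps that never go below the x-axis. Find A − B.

By Knuth's characterisation, the stack-sortable permutations of length 13 are the 231-avoiders, numbering C_13. So A = C_13 = 742900.
A Dyck path with 5 up-steps and 5 down-steps has semilength 5, so there are C_5 of them. So B = C_5 = 42.
A − B = 742900 − 42 = 742858.

742858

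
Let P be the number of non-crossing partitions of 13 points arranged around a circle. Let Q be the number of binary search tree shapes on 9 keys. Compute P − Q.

738038

The non-crossing partitions of [13] form a lattice of size C_13. So P = C_13 = 742900.
Binary trees (left/right distinguished) on n nodes are counted by C_n; here n = 9. So Q = C_9 = 4862.
P − Q = 742900 − 4862 = 738038.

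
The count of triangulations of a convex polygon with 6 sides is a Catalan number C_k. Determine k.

A convex 6-gon is triangulated into 4 triangles, and the number of such triangulations is the Catalan number C_{6−2} = C_4.

4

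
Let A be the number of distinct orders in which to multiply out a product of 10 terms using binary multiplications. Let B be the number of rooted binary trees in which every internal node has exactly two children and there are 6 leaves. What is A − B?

4820

Bracketing 10 factors into binary products is counted by C_{10−1} = C_9. So A = C_9 = 4862.
Full binary trees with 6 leaves have 6−1 = 5 internal nodes, so there are C_5 of them. So B = C_5 = 42.
A − B = 4862 − 42 = 4820.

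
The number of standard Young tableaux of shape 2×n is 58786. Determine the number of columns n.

Standard Young tableaux of shape 2×n are counted by C_n, and C_11 = 58786.

11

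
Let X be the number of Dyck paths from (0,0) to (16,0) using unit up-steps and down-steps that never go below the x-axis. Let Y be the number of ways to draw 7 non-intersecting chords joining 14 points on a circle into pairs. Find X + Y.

1859

Dyck paths of semilength n (length 2n) are counted by C_n; here n = 8. So X = C_8 = 1430.
Non-crossing perfect matchings of 2n points on a circle are counted by C_n; with 14 points, n = 7. So Y = C_7 = 429.
X + Y = 1430 + 429 = 1859.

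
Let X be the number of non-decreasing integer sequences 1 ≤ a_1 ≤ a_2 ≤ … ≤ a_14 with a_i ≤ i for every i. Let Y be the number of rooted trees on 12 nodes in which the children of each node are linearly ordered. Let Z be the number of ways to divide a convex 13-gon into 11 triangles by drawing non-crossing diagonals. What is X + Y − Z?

Such sub-staircase sequences of length n are counted by C_n; here n = 14. So X = C_14 = 2674440.
Rooted ordered (plane) trees on m nodes have m−1 edges and are counted by C_{m−1}; m = 12 gives C_11. So Y = C_11 = 58786.
A convex 13-gon is triangulated into 11 triangles, and the number of such triangulations is the Catalan number C_{13−2} = C_11. So Z = C_11 = 58786.
X + Y − Z = 2674440 + 58786 − 58786 = 2674440.

2674440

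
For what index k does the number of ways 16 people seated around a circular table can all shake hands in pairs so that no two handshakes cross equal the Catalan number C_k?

8

Non-crossing handshake pairings of 2n people are counted by C_n; 16 people gives n = 8.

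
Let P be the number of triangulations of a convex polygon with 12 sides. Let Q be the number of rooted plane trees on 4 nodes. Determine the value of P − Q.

A convex 12-gon is triangulated into 10 triangles, and the number of such triangulations is the Catalan number C_{12−2} = C_10. So P = C_10 = 16796.
Rooted ordered (plane) trees on m nodes have m−1 edges and are counted by C_{m−1}; m = 4 gives C_3. So Q = C_3 = 5.
P − Q = 16796 − 5 = 16791.

16791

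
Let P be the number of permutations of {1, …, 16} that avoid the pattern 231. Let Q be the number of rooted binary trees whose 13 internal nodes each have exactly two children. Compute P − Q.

34614770

Permutations of [n] avoiding any single length-3 pattern are counted by C_n; here n = 16. So P = C_16 = 35357670.
Full binary trees with n internal nodes are counted by C_n; here n = 13. So Q = C_13 = 742900.
P − Q = 35357670 − 742900 = 34614770.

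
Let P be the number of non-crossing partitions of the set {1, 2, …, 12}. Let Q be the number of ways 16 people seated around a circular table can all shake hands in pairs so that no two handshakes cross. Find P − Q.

Non-crossing partitions of an n-element set are counted by C_n; here n = 12. So P = C_12 = 208012.
Non-crossing handshake pairings of 2n people are counted by C_n; 16 people gives n = 8. So Q = C_8 = 1430.
P − Q = 208012 − 1430 = 206582.

206582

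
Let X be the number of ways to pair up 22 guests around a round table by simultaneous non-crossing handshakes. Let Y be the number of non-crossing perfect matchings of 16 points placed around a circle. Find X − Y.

57356

Non-crossing handshake pairings of 2n people are counted by C_n; 22 people gives n = 11. So X = C_11 = 58786.
Non-crossing perfect matchings of 2n points on a circle are counted by C_n; with 16 points, n = 8. So Y = C_8 = 1430.
X − Y = 58786 − 1430 = 57356.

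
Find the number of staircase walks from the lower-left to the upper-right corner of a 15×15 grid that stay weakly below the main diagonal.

9694845

Monotone paths in an n×n grid that stay weakly below the diagonal are counted by C_n; here n = 15.
C_15 = C(30,15)/16 = 155117520/16 = 9694845.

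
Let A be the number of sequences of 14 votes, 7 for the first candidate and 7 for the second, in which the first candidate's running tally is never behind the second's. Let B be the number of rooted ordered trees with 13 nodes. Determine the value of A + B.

Ballot sequences with n votes each where one side never trails are Dyck words, counted by C_n; here n = 7. So A = C_7 = 429.
A rooted plane tree on 13 nodes has 12 edges, and such trees are counted by C_12. So B = C_12 = 208012.
A + B = 429 + 208012 = 208441.

208441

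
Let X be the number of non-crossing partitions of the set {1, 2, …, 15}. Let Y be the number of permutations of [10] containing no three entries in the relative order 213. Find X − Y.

9678049

The non-crossing partitions of [15] form a lattice of size C_15. So X = C_15 = 9694845.
Permutations of [n] avoiding any single length-3 pattern are counted by C_n; here n = 10. So Y = C_10 = 16796.
X − Y = 9694845 − 16796 = 9678049.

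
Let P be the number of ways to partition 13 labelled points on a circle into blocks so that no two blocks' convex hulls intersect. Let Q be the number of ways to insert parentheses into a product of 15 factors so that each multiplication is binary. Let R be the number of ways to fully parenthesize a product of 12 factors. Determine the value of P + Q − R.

The non-crossing partitions of [13] form a lattice of size C_13. So P = C_13 = 742900.
Bracketing 15 factors into binary products is counted by C_{15−1} = C_14. So Q = C_14 = 2674440.
Bracketing 12 factors into binary products is counted by C_{12−1} = C_11. So R = C_11 = 58786.
P + Q − R = 742900 + 2674440 − 58786 = 3358554.

3358554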